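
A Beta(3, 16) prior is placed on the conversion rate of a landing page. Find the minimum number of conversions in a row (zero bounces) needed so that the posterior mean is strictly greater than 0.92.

After k conversions and 0 bounces the posterior is Beta(3+k, 16), with mean (3+k)/(3+16+k).
Set (3+k)/(19+k) > 0.92 and solve: k > (0.92·19 − 3)/(1 − 0.92) = 181.000.
The smallest integer exceeding 181.000 is 182.

k = 182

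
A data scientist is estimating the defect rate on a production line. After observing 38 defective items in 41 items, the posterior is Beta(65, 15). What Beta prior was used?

Beta(27, 12)

Under Beta–binomial conjugacy the posterior parameters are (a+s, b+f).
Subtract the data counts: 65−38=27, 15−3=12.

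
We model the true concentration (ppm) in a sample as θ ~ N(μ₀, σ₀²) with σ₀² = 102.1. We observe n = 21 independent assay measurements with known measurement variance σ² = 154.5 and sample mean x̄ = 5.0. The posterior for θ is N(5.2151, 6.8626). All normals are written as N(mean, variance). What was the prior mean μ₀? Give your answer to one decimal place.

μ₀ = 8.2

With known observation variance, the Normal–Normal posterior has precision τ_n = τ₀ + n/σ² and mean μ_n = (τ₀μ₀ + (n/σ²)x̄)/τ_n.
Here τ₀ = 1/102.1 = 0.009794 and τ_data = 21/154.5 = 0.135922, so τ_n = 0.145716.
Rearranging for μ₀: μ₀ = (μ_n·τ_n − τ_data·x̄)/τ₀ = (5.2151·0.145716 − 0.135922·5.0) / 0.009794 = 0.080314/0.009794 ≈ 8.2.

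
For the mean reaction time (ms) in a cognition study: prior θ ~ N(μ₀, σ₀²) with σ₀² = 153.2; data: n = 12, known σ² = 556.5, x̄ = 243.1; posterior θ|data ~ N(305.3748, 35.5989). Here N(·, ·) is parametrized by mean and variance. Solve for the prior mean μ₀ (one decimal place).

With known observation variance, the Normal–Normal posterior has precision τ_n = τ₀ + n/σ² and mean μ_n = (τ₀μ₀ + (n/σ²)x̄)/τ_n.
Here τ₀ = 1/153.2 = 0.006527 and τ_data = 12/556.5 = 0.021563, so τ_n = 0.028090.
Rearranging for μ₀: μ₀ = (μ_n·τ_n − τ_data·x̄)/τ₀ = (305.3748·0.028090 − 0.021563·243.1) / 0.006527 = 3.336013/0.006527 ≈ 511.1.

μ₀ = 511.1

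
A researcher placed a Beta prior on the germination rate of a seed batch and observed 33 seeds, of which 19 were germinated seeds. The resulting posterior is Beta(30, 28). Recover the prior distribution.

Beta(11, 14)

Under Beta–binomial conjugacy the posterior parameters are (a+s, b+f).
So a = 30 − 19 = 11 and b = 28 − 14 = 14.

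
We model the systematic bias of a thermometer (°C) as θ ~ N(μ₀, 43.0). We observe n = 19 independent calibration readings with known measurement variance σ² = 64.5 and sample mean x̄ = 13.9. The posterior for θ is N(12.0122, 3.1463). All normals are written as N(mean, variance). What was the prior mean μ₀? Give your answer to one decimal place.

The posterior mean is a precision-weighted average: μ_n = (τ₀μ₀ + τ_data·x̄)/(τ₀+τ_data), with τ₀=1/σ₀² and τ_data=n/σ².
Here τ₀ = 1/43.0 = 0.023256 and τ_data = 19/64.5 = 0.294574, so τ_n = 0.317830.
Rearranging for μ₀: μ₀ = (μ_n·τ_n − τ_data·x̄)/τ₀ = (12.0122·0.317830 − 0.294574·13.9) / 0.023256 = -0.276741/0.023256 ≈ -11.9.

μ₀ = -11.9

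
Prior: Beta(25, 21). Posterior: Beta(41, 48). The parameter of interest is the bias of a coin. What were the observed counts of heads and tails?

Beta is conjugate to the binomial likelihood: posterior = Beta(α+s, β+f).
Match parameters: s=41−25=16, f=48−21=27.

16 heads and 27 tails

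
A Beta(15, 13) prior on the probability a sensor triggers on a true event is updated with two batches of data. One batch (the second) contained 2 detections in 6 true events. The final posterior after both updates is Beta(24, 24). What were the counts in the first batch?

7 detections and 7 misses

Because Beta–binomial updating is additive in the counts, the combined data contributed (α_post−α_prior, β_post−β_prior) successes and failures.
Total across both batches: 24−15=9 detections, 24−13=11 misses.
Subtract the second batch: 9−2=7 detections and 11−4=7 misses.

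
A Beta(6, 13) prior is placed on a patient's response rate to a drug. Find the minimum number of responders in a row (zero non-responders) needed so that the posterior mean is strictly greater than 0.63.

After k responders and 0 non-responders the posterior is Beta(6+k, 13), with mean (6+k)/(6+13+k).
Set (6+k)/(19+k) > 0.63 and solve: k > (0.63·19 − 6)/(1 − 0.63) = 16.135.
The smallest integer exceeding 16.135 is 17, and checking k=17: (23)/(36) = 0.6389 > 0.63.

k = 17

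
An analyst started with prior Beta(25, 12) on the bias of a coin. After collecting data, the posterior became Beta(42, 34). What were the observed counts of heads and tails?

Beta is conjugate to the binomial likelihood: posterior = Beta(α+s, β+f).
Match parameters: s=42−25=17, f=34−12=22.

17 heads and 22 tails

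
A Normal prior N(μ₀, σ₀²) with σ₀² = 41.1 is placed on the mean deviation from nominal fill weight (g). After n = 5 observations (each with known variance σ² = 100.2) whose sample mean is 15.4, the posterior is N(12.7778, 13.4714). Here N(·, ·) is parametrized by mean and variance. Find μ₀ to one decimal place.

With known observation variance, the Normal–Normal posterior has precision τ_n = τ₀ + n/σ² and mean μ_n = (τ₀μ₀ + (n/σ²)x̄)/τ_n.
Here τ₀ = 1/41.1 = 0.024331 and τ_data = 5/100.2 = 0.049900, so τ_n = 0.074231.
Rearranging for μ₀: μ₀ = (μ_n·τ_n − τ_data·x̄)/τ₀ = (12.7778·0.074231 − 0.049900·15.4) / 0.024331 = 0.180049/0.024331 ≈ 7.4.

μ₀ = 7.4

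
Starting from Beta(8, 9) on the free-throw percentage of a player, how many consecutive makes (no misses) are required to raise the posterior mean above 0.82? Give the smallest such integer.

After k makes and 0 misses the posterior is Beta(8+k, 9), with mean (8+k)/(8+9+k).
Set (8+k)/(17+k) > 0.82 and solve: k > (0.82·17 − 8)/(1 − 0.82) = 33.000.
The smallest integer exceeding 33.000 is 34, and checking k=34: (42)/(51) = 0.8235 > 0.82.

k = 34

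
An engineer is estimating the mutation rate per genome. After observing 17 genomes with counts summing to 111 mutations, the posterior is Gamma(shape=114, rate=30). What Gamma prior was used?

A Gamma(α, β) prior (rate parametrization) on a Poisson rate with n observations summing to S gives posterior Gamma(α+S, β+n).
So α = 114 − 111 = 3 and β = 30 − 17 = 13.

Gamma(shape=3, rate=13)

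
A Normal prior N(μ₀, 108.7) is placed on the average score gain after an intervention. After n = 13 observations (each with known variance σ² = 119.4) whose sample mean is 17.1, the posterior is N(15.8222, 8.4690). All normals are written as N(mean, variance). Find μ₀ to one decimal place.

μ₀ = 0.7

With known observation variance, the Normal–Normal posterior has precision τ_n = τ₀ + n/σ² and mean μ_n = (τ₀μ₀ + (n/σ²)x̄)/τ_n.
Here τ₀ = 1/108.7 = 0.009200 and τ_data = 13/119.4 = 0.108878, so τ_n = 0.118078.
Rearranging for μ₀: μ₀ = (μ_n·τ_n − τ_data·x̄)/τ₀ = (15.8222·0.118078 − 0.108878·17.1) / 0.009200 = 0.006440/0.009200 ≈ 0.7.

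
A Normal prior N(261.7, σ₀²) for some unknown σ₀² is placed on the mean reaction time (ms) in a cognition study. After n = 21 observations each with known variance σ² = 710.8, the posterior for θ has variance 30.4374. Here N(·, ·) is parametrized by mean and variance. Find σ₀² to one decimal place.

σ₀² = 302.1

Posterior precision equals prior precision plus data precision: 1/σ_n² = 1/σ₀² + n/σ².
So 1/σ₀² = 1/30.4374 − 21/710.8 = 0.032854 − 0.029544 = 0.003310.
Hence σ₀² = 1/0.003310 ≈ 302.1.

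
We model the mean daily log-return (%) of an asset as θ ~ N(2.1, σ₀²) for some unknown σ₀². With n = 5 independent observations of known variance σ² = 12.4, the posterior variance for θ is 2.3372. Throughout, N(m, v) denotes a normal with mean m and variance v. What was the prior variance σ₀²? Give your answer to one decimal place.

σ₀² = 40.6

For the Normal–Normal model with known σ², precisions add: τ_n = τ₀ + n/σ².
So 1/σ₀² = 1/2.3372 − 5/12.4 = 0.427862 − 0.403226 = 0.024636.
Hence σ₀² = 1/0.024636 ≈ 40.6.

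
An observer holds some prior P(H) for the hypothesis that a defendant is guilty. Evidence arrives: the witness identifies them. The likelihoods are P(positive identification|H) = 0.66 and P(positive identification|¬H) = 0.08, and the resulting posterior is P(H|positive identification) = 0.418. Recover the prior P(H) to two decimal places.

Bayes' rule in odds form gives O(H|E) = O(H)·[P(E|H)/P(E|¬H)], hence O(H) = O(H|E)/LR.
Posterior odds = 0.418/(1−0.418) = 0.7182. LR = 0.66/0.08 = 8.2500.
Prior odds = 0.7182/8.2500 = 0.0871, so P(H) = 0.0871/(1+0.0871) ≈ 0.08.

P(H) = 0.08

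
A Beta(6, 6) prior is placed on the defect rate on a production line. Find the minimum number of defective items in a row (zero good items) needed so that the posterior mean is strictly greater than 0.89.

After k defective items and 0 good items the posterior is Beta(6+k, 6), with mean (6+k)/(6+6+k).
Set (6+k)/(12+k) > 0.89 and solve: k > (0.89·12 − 6)/(1 − 0.89) = 42.545.
The smallest integer exceeding 42.545 is 43.

k = 43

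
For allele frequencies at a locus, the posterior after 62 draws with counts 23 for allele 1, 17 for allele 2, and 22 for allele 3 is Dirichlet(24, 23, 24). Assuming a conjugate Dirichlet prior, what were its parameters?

Dirichlet(1, 6, 2)

For a Dirichlet(α) prior with multinomial counts c, the posterior is Dirichlet(α + c) componentwise.
Subtract each count from the matching posterior parameter: 24−23=1, 23−17=6, 24−22=2.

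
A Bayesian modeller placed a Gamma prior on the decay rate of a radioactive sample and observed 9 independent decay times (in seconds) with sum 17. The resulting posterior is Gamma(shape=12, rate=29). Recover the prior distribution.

For an exponential likelihood with a Gamma(α, β) prior on the rate, n observations with total T give posterior Gamma(α+n, β+T).
So α = 12 − 9 = 3 and β = 29 − 17 = 12.

Gamma(shape=3, rate=12)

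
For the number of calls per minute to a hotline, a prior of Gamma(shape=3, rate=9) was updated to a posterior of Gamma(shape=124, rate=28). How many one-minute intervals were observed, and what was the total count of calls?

n = 19 one-minute intervals with total 121 calls

A Gamma(α, β) prior (rate parametrization) on a Poisson rate with n observations summing to S gives posterior Gamma(α+S, β+n).
Matching: Σxᵢ = 124 − 3 = 121 and n = 28 − 9 = 19.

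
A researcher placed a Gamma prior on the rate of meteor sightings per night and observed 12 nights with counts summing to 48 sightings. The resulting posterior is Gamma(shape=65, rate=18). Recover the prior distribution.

Gamma–Poisson conjugacy: posterior shape = α + Σxᵢ, posterior rate = β + n.
So α = 65 − 48 = 17 and β = 18 − 12 = 6.

Gamma(shape=17, rate=6)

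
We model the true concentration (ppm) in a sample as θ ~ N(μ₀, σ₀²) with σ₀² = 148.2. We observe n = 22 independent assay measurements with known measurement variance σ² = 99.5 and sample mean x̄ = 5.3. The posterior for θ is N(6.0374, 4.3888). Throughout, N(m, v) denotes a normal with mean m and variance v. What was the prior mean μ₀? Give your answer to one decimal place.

With known observation variance, the Normal–Normal posterior has precision τ_n = τ₀ + n/σ² and mean μ_n = (τ₀μ₀ + (n/σ²)x̄)/τ_n.
Here τ₀ = 1/148.2 = 0.006748 and τ_data = 22/99.5 = 0.221106, so τ_n = 0.227854.
Rearranging for μ₀: μ₀ = (μ_n·τ_n − τ_data·x̄)/τ₀ = (6.0374·0.227854 − 0.221106·5.3) / 0.006748 = 0.203784/0.006748 ≈ 30.2.

μ₀ = 30.2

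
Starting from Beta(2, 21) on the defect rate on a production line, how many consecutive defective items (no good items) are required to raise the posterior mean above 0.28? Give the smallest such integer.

k = 7

After k defective items and 0 good items the posterior is Beta(2+k, 21), with mean (2+k)/(2+21+k).
Set (2+k)/(23+k) > 0.28 and solve: k > (0.28·23 − 2)/(1 − 0.28) = 6.167.
The smallest integer exceeding 6.167 is 7.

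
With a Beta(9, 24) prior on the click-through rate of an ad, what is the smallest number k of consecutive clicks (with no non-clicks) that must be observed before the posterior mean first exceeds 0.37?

k = 6

After k clicks and 0 non-clicks the posterior is Beta(9+k, 24), with mean (9+k)/(9+24+k).
Set (9+k)/(33+k) > 0.37 and solve: k > (0.37·33 − 9)/(1 − 0.37) = 5.095.
The smallest integer exceeding 5.095 is 6, and checking k=6: (15)/(39) = 0.3846 > 0.37.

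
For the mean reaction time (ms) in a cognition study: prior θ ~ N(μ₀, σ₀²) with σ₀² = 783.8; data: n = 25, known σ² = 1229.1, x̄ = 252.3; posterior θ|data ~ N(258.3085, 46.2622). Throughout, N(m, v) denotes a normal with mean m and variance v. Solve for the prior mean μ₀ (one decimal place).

μ₀ = 354.1

With known observation variance, the Normal–Normal posterior has precision τ_n = τ₀ + n/σ² and mean μ_n = (τ₀μ₀ + (n/σ²)x̄)/τ_n.
Here τ₀ = 1/783.8 = 0.001276 and τ_data = 25/1229.1 = 0.020340, so τ_n = 0.021616.
Rearranging for μ₀: μ₀ = (μ_n·τ_n − τ_data·x̄)/τ₀ = (258.3085·0.021616 − 0.020340·252.3) / 0.001276 = 0.451815/0.001276 ≈ 354.1.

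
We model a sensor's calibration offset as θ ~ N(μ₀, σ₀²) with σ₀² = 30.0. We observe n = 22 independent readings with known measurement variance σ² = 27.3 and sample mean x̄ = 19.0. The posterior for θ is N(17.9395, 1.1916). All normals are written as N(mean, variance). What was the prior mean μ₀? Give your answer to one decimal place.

The posterior mean is a precision-weighted average: μ_n = (τ₀μ₀ + τ_data·x̄)/(τ₀+τ_data), with τ₀=1/σ₀² and τ_data=n/σ².
Here τ₀ = 1/30.0 = 0.033333 and τ_data = 22/27.3 = 0.805861, so τ_n = 0.839194.
Rearranging for μ₀: μ₀ = (μ_n·τ_n − τ_data·x̄)/τ₀ = (17.9395·0.839194 − 0.805861·19.0) / 0.033333 = -0.256638/0.033333 ≈ -7.7.

μ₀ = -7.7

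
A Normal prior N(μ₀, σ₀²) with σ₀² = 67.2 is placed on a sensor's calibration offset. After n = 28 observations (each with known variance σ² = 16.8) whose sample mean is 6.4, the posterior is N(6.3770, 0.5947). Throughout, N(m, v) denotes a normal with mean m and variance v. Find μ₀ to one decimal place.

μ₀ = 3.8

With known observation variance, the Normal–Normal posterior has precision τ_n = τ₀ + n/σ² and mean μ_n = (τ₀μ₀ + (n/σ²)x̄)/τ_n.
Here τ₀ = 1/67.2 = 0.014881 and τ_data = 28/16.8 = 1.666667, so τ_n = 1.681548.
Rearranging for μ₀: μ₀ = (μ_n·τ_n − τ_data·x̄)/τ₀ = (6.3770·1.681548 − 1.666667·6.4) / 0.014881 = 0.056563/0.014881 ≈ 3.8.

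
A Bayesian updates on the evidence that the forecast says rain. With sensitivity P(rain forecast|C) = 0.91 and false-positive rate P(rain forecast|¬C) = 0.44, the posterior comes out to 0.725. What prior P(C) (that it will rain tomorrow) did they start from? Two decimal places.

P(C) = 0.56

Bayes' rule in odds form gives O(C|E) = O(C)·[P(E|C)/P(E|¬C)], hence O(C) = O(C|E)/LR.
Posterior odds = 0.725/(1−0.725) = 2.6364. LR = 0.91/0.44 = 2.0682.
Prior odds = 2.6364/2.0682 = 1.2747, so P(C) = 1.2747/(1+1.2747) ≈ 0.56.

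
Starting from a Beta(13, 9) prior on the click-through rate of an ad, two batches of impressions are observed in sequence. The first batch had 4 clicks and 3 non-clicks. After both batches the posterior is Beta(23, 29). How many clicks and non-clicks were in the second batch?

6 clicks and 17 non-clicks

Sequential conjugate updates are equivalent to a single update on the pooled data, so total successes = posterior α − prior α and total failures = posterior β − prior β.
Total across both batches: 23−13=10 clicks, 29−9=20 non-clicks.
Subtract the first batch: 10−4=6 clicks and 20−3=17 non-clicks.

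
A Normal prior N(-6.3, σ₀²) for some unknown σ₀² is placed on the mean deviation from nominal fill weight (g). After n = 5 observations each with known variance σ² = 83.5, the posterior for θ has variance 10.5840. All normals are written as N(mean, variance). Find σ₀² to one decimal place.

σ₀² = 28.9

For the Normal–Normal model with known σ², precisions add: τ_n = τ₀ + n/σ².
So 1/σ₀² = 1/10.5840 − 5/83.5 = 0.094482 − 0.059880 = 0.034602.
Hence σ₀² = 1/0.034602 ≈ 28.9.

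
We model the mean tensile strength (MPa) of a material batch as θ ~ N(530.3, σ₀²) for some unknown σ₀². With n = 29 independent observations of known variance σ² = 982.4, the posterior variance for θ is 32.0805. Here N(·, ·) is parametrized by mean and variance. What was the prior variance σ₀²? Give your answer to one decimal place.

σ₀² = 605.3

Posterior precision equals prior precision plus data precision: 1/σ_n² = 1/σ₀² + n/σ².
So 1/σ₀² = 1/32.0805 − 29/982.4 = 0.031172 − 0.029520 = 0.001652.
Hence σ₀² = 1/0.001652 ≈ 605.3.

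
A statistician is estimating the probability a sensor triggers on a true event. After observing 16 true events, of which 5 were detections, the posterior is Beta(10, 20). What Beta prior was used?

Beta(5, 9)

A Beta(a, b) prior with s successes and f failures in binomial data gives a Beta(a+s, b+f) posterior.
So a = 10 − 5 = 5 and b = 20 − 11 = 9.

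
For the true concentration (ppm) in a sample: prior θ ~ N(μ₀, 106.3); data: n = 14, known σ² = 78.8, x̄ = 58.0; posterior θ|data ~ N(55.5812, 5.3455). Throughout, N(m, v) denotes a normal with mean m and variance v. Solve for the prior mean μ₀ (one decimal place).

With known observation variance, the Normal–Normal posterior has precision τ_n = τ₀ + n/σ² and mean μ_n = (τ₀μ₀ + (n/σ²)x̄)/τ_n.
Here τ₀ = 1/106.3 = 0.009407 and τ_data = 14/78.8 = 0.177665, so τ_n = 0.187072.
Rearranging for μ₀: μ₀ = (μ_n·τ_n − τ_data·x̄)/τ₀ = (55.5812·0.187072 − 0.177665·58.0) / 0.009407 = 0.093116/0.009407 ≈ 9.9.

μ₀ = 9.9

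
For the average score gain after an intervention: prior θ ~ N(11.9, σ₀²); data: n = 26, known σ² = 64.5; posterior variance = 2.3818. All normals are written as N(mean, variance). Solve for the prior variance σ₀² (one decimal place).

For the Normal–Normal model with known σ², precisions add: τ_n = τ₀ + n/σ².
So 1/σ₀² = 1/2.3818 − 26/64.5 = 0.419851 − 0.403101 = 0.016750.
Hence σ₀² = 1/0.016750 ≈ 59.7.

σ₀² = 59.7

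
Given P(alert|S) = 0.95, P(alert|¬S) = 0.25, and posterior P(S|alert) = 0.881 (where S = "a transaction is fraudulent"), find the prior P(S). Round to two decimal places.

In odds form, posterior odds = prior odds × likelihood ratio, so prior odds = posterior odds ÷ LR.
Posterior odds = 0.881/(1−0.881) = 7.4034. LR = 0.95/0.25 = 3.8000.
Prior odds = 7.4034/3.8000 = 1.9483, so P(S) = 1.9483/(1+1.9483) ≈ 0.66.

P(S) = 0.66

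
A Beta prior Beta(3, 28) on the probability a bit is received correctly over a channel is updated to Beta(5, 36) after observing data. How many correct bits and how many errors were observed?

2 correct bits and 8 errors

A Beta(α, β) prior with s successes and f failures in binomial data gives a Beta(α+s, β+f) posterior.
So s = 5 − 3 = 2 and f = 36 − 28 = 8.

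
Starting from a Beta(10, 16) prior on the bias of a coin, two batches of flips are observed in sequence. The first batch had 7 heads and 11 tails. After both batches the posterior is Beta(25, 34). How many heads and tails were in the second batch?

8 heads and 7 tails

Sequential conjugate updates are equivalent to a single update on the pooled data, so total successes = posterior α − prior α and total failures = posterior β − prior β.
Total across both batches: 25−10=15 heads, 34−16=18 tails.
Subtract the first batch: 15−7=8 heads and 18−11=7 tails.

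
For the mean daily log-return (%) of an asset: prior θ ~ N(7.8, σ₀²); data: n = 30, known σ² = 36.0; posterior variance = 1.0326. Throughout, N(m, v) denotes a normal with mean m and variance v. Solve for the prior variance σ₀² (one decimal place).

Posterior precision equals prior precision plus data precision: 1/σ_n² = 1/σ₀² + n/σ².
So 1/σ₀² = 1/1.0326 − 30/36.0 = 0.968429 − 0.833333 = 0.135096.
Hence σ₀² = 1/0.135096 ≈ 7.4.

σ₀² = 7.4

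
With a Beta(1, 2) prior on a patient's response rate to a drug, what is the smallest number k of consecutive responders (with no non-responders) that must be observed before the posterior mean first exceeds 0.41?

After k responders and 0 non-responders the posterior is Beta(1+k, 2), with mean (1+k)/(1+2+k).
Set (1+k)/(3+k) > 0.41 and solve: k > (0.41·3 − 1)/(1 − 0.41) = 0.390.
The smallest integer exceeding 0.390 is 1.

k = 1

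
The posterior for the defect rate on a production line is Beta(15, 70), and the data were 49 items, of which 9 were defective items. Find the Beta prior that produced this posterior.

Under Beta–binomial conjugacy the posterior parameters are (α+s, β+f).
So α = 15 − 9 = 6 and β = 70 − 40 = 30.

Beta(6, 30)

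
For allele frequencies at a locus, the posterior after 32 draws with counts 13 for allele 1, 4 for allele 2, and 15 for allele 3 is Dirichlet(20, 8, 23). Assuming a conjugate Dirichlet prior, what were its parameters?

Dirichlet(7, 4, 8)

For a Dirichlet(α) prior with multinomial counts c, the posterior is Dirichlet(α + c) componentwise.
Subtract each count from the matching posterior parameter: 20−13=7, 8−4=4, 23−15=8.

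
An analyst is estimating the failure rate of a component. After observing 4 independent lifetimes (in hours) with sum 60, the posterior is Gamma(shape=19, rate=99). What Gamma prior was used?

For an exponential likelihood with a Gamma(α, β) prior on the rate, n observations with total T give posterior Gamma(α+n, β+T).
So α = 19 − 4 = 15 and β = 99 − 60 = 39.

Gamma(shape=15, rate=39)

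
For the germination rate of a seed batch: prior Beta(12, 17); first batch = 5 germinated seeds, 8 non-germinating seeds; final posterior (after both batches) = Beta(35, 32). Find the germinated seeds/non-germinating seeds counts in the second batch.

18 germinated seeds and 7 non-germinating seeds

Sequential conjugate updates are equivalent to a single update on the pooled data, so total successes = posterior α − prior α and total failures = posterior β − prior β.
Total across both batches: 35−12=23 germinated seeds, 32−17=15 non-germinating seeds.
Subtract the first batch: 23−5=18 germinated seeds and 15−8=7 non-germinating seeds.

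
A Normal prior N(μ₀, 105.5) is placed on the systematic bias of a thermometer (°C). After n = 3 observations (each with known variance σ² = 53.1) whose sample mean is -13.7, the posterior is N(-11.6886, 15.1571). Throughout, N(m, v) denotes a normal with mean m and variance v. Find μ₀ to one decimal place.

μ₀ = 0.3

The posterior mean is a precision-weighted average: μ_n = (τ₀μ₀ + τ_data·x̄)/(τ₀+τ_data), with τ₀=1/σ₀² and τ_data=n/σ².
Here τ₀ = 1/105.5 = 0.009479 and τ_data = 3/53.1 = 0.056497, so τ_n = 0.065976.
Rearranging for μ₀: μ₀ = (μ_n·τ_n − τ_data·x̄)/τ₀ = (-11.6886·0.065976 − 0.056497·-13.7) / 0.009479 = 0.002842/0.009479 ≈ 0.3.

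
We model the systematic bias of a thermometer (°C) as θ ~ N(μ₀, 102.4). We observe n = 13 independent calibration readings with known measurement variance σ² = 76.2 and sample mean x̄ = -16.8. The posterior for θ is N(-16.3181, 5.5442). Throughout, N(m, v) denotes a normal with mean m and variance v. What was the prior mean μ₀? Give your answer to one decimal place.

μ₀ = -7.9

With known observation variance, the Normal–Normal posterior has precision τ_n = τ₀ + n/σ² and mean μ_n = (τ₀μ₀ + (n/σ²)x̄)/τ_n.
Here τ₀ = 1/102.4 = 0.009766 and τ_data = 13/76.2 = 0.170604, so τ_n = 0.180370.
Rearranging for μ₀: μ₀ = (μ_n·τ_n − τ_data·x̄)/τ₀ = (-16.3181·0.180370 − 0.170604·-16.8) / 0.009766 = -0.077148/0.009766 ≈ -7.9.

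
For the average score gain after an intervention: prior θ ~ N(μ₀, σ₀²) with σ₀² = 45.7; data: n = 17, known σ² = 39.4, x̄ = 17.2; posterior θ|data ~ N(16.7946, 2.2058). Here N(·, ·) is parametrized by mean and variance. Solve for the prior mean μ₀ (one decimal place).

μ₀ = 8.8

With known observation variance, the Normal–Normal posterior has precision τ_n = τ₀ + n/σ² and mean μ_n = (τ₀μ₀ + (n/σ²)x̄)/τ_n.
Here τ₀ = 1/45.7 = 0.021882 and τ_data = 17/39.4 = 0.431472, so τ_n = 0.453354.
Rearranging for μ₀: μ₀ = (μ_n·τ_n − τ_data·x̄)/τ₀ = (16.7946·0.453354 − 0.431472·17.2) / 0.021882 = 0.192581/0.021882 ≈ 8.8.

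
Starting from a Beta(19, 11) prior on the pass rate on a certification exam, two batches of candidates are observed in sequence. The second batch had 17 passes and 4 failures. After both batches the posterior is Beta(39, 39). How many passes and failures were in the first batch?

Because Beta–binomial updating is additive in the counts, the combined data contributed (α_post−α_prior, β_post−β_prior) successes and failures.
Total across both batches: 39−19=20 passes, 39−11=28 failures.
Subtract the second batch: 20−17=3 passes and 28−4=24 failures.

3 passes and 24 failures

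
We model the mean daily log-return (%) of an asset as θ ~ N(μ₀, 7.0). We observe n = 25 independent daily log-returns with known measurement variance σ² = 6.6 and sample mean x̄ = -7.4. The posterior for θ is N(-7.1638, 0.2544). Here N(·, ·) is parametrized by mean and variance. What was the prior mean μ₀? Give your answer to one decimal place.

μ₀ = -0.9

The posterior mean is a precision-weighted average: μ_n = (τ₀μ₀ + τ_data·x̄)/(τ₀+τ_data), with τ₀=1/σ₀² and τ_data=n/σ².
Here τ₀ = 1/7.0 = 0.142857 and τ_data = 25/6.6 = 3.787879, so τ_n = 3.930736.
Rearranging for μ₀: μ₀ = (μ_n·τ_n − τ_data·x̄)/τ₀ = (-7.1638·3.930736 − 3.787879·-7.4) / 0.142857 = -0.128702/0.142857 ≈ -0.9.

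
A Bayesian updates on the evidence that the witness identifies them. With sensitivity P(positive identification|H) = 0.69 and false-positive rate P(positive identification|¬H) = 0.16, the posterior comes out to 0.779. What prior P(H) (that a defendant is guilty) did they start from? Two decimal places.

P(H) = 0.45

In odds form, posterior odds = prior odds × likelihood ratio, so prior odds = posterior odds ÷ LR.
Posterior odds = 0.779/(1−0.779) = 3.5249. LR = 0.69/0.16 = 4.3125.
Prior odds = 3.5249/4.3125 = 0.8174, so P(H) = 0.8174/(1+0.8174) ≈ 0.45.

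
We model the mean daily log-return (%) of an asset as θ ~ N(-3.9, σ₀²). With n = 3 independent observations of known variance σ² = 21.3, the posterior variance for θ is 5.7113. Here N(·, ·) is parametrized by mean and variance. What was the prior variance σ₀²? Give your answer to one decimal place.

For the Normal–Normal model with known σ², precisions add: τ_n = τ₀ + n/σ².
So 1/σ₀² = 1/5.7113 − 3/21.3 = 0.175091 − 0.140845 = 0.034246.
Hence σ₀² = 1/0.034246 ≈ 29.2.

σ₀² = 29.2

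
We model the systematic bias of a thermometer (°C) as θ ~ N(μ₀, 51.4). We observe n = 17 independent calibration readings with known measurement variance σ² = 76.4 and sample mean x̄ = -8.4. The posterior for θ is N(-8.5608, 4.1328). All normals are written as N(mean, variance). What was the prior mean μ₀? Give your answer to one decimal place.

The posterior mean is a precision-weighted average: μ_n = (τ₀μ₀ + τ_data·x̄)/(τ₀+τ_data), with τ₀=1/σ₀² and τ_data=n/σ².
Here τ₀ = 1/51.4 = 0.019455 and τ_data = 17/76.4 = 0.222513, so τ_n = 0.241968.
Rearranging for μ₀: μ₀ = (μ_n·τ_n − τ_data·x̄)/τ₀ = (-8.5608·0.241968 − 0.222513·-8.4) / 0.019455 = -0.202330/0.019455 ≈ -10.4.

μ₀ = -10.4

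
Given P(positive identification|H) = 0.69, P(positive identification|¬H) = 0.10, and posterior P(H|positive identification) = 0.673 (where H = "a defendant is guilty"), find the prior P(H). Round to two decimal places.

P(H) = 0.23

Bayes' rule in odds form gives O(H|E) = O(H)·[P(E|H)/P(E|¬H)], hence O(H) = O(H|E)/LR.
Posterior odds = 0.673/(1−0.673) = 2.0581. LR = 0.69/0.10 = 6.9000.
Prior odds = 2.0581/6.9000 = 0.2983, so P(H) = 0.2983/(1+0.2983) ≈ 0.23.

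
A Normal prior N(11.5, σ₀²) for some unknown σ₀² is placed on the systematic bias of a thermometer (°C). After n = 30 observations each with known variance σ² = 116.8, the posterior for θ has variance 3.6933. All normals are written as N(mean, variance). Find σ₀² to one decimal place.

For the Normal–Normal model with known σ², precisions add: τ_n = τ₀ + n/σ².
So 1/σ₀² = 1/3.6933 − 30/116.8 = 0.270761 − 0.256849 = 0.013912.
Hence σ₀² = 1/0.013912 ≈ 71.9.

σ₀² = 71.9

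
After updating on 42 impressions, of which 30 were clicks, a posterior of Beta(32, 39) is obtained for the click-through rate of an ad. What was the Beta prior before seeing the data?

A Beta(α, β) prior with s successes and f failures in binomial data gives a Beta(α+s, β+f) posterior.
Subtract the data counts: 32−30=2, 39−12=27.

Beta(2, 27)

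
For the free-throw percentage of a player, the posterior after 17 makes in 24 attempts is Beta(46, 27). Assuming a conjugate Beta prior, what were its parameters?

Beta(29, 20)

Beta is conjugate to the binomial likelihood: posterior = Beta(a+s, b+f).
So a = 46 − 17 = 29 and b = 27 − 7 = 20.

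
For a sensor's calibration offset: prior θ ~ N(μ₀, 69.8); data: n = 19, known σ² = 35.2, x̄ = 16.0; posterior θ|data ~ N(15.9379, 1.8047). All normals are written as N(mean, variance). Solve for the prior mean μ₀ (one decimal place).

μ₀ = 13.6

With known observation variance, the Normal–Normal posterior has precision τ_n = τ₀ + n/σ² and mean μ_n = (τ₀μ₀ + (n/σ²)x̄)/τ_n.
Here τ₀ = 1/69.8 = 0.014327 and τ_data = 19/35.2 = 0.539773, so τ_n = 0.554100.
Rearranging for μ₀: μ₀ = (μ_n·τ_n − τ_data·x̄)/τ₀ = (15.9379·0.554100 − 0.539773·16.0) / 0.014327 = 0.194822/0.014327 ≈ 13.6.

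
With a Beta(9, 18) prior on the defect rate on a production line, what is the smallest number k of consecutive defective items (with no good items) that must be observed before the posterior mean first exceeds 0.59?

k = 17

After k defective items and 0 good items the posterior is Beta(9+k, 18), with mean (9+k)/(9+18+k).
Set (9+k)/(27+k) > 0.59 and solve: k > (0.59·27 − 9)/(1 − 0.59) = 16.902.
The smallest integer exceeding 16.902 is 17.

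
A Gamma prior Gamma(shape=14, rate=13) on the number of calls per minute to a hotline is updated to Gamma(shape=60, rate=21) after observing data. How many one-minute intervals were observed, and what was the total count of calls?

n = 8 one-minute intervals with total 46 calls

A Gamma(α, β) prior (rate parametrization) on a Poisson rate with n observations summing to S gives posterior Gamma(α+S, β+n).
Matching: Σxᵢ = 60 − 14 = 46 and n = 21 − 13 = 8.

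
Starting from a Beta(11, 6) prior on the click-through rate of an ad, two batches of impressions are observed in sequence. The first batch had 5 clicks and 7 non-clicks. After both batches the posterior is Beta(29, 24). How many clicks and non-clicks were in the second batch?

Sequential conjugate updates are equivalent to a single update on the pooled data, so total successes = posterior α − prior α and total failures = posterior β − prior β.
Total across both batches: 29−11=18 clicks, 24−6=18 non-clicks.
Subtract the first batch: 18−5=13 clicks and 18−7=11 non-clicks.

13 clicks and 11 non-clicks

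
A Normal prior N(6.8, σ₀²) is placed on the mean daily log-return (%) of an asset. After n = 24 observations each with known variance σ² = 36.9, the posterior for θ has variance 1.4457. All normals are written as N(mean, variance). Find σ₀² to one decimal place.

Posterior precision equals prior precision plus data precision: 1/σ_n² = 1/σ₀² + n/σ².
So 1/σ₀² = 1/1.4457 − 24/36.9 = 0.691706 − 0.650407 = 0.041299.
Hence σ₀² = 1/0.041299 ≈ 24.2.

σ₀² = 24.2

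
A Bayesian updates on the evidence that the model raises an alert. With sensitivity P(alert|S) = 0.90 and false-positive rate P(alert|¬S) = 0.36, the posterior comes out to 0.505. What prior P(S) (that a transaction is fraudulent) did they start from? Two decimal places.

In odds form, posterior odds = prior odds × likelihood ratio, so prior odds = posterior odds ÷ LR.
Posterior odds = 0.505/(1−0.505) = 1.0202. LR = 0.90/0.36 = 2.5000.
Prior odds = 1.0202/2.5000 = 0.4081, so P(S) = 0.4081/(1+0.4081) ≈ 0.29.

P(S) = 0.29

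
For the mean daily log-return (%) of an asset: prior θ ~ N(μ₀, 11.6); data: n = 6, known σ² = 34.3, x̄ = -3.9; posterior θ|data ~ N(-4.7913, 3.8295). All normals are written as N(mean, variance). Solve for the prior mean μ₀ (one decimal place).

The posterior mean is a precision-weighted average: μ_n = (τ₀μ₀ + τ_data·x̄)/(τ₀+τ_data), with τ₀=1/σ₀² and τ_data=n/σ².
Here τ₀ = 1/11.6 = 0.086207 and τ_data = 6/34.3 = 0.174927, so τ_n = 0.261134.
Rearranging for μ₀: μ₀ = (μ_n·τ_n − τ_data·x̄)/τ₀ = (-4.7913·0.261134 − 0.174927·-3.9) / 0.086207 = -0.568956/0.086207 ≈ -6.6.

μ₀ = -6.6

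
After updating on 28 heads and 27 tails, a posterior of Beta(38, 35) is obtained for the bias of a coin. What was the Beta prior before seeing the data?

Beta(10, 8)

Under Beta–binomial conjugacy the posterior parameters are (a+s, b+f).
Subtract the data counts: 38−28=10, 35−27=8.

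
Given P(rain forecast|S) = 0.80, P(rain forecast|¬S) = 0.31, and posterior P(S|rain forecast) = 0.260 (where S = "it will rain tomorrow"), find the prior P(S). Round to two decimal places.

In odds form, posterior odds = prior odds × likelihood ratio, so prior odds = posterior odds ÷ LR.
Posterior odds = 0.260/(1−0.260) = 0.3514. LR = 0.80/0.31 = 2.5806.
Prior odds = 0.3514/2.5806 = 0.1362, so P(S) = 0.1362/(1+0.1362) ≈ 0.12.

P(S) = 0.12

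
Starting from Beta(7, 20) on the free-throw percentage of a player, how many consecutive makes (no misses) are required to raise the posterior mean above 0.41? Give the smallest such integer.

After k makes and 0 misses the posterior is Beta(7+k, 20), with mean (7+k)/(7+20+k).
Set (7+k)/(27+k) > 0.41 and solve: k > (0.41·27 − 7)/(1 − 0.41) = 6.898.
The smallest integer exceeding 6.898 is 7, and checking k=7: (14)/(34) = 0.4118 > 0.41.

k = 7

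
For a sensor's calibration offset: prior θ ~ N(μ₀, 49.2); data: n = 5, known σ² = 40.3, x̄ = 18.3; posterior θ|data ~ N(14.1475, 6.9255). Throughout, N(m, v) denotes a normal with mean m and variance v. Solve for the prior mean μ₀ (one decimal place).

μ₀ = -11.2

With known observation variance, the Normal–Normal posterior has precision τ_n = τ₀ + n/σ² and mean μ_n = (τ₀μ₀ + (n/σ²)x̄)/τ_n.
Here τ₀ = 1/49.2 = 0.020325 and τ_data = 5/40.3 = 0.124069, so τ_n = 0.144394.
Rearranging for μ₀: μ₀ = (μ_n·τ_n − τ_data·x̄)/τ₀ = (14.1475·0.144394 − 0.124069·18.3) / 0.020325 = -0.227649/0.020325 ≈ -11.2.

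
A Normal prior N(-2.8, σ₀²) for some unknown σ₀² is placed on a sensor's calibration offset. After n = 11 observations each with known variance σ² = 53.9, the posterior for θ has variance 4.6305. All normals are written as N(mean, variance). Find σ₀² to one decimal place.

For the Normal–Normal model with known σ², precisions add: τ_n = τ₀ + n/σ².
So 1/σ₀² = 1/4.6305 − 11/53.9 = 0.215959 − 0.204082 = 0.011877.
Hence σ₀² = 1/0.011877 ≈ 84.2.

σ₀² = 84.2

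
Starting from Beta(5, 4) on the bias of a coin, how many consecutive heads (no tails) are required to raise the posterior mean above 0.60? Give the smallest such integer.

After k heads and 0 tails the posterior is Beta(5+k, 4), with mean (5+k)/(5+4+k).
Set (5+k)/(9+k) > 0.60 and solve: k > (0.60·9 − 5)/(1 − 0.60) = 1.000.
The smallest integer exceeding 1.000 is 2.

k = 2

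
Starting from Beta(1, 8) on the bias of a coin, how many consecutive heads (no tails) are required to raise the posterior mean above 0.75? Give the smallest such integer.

After k heads and 0 tails the posterior is Beta(1+k, 8), with mean (1+k)/(1+8+k).
Set (1+k)/(9+k) > 0.75 and solve: k > (0.75·9 − 1)/(1 − 0.75) = 23.000.
The smallest integer exceeding 23.000 is 24.

k = 24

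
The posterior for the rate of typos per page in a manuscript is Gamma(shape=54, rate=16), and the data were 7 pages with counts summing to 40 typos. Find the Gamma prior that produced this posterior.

Gamma(shape=14, rate=9)

Gamma–Poisson conjugacy: posterior shape = α + Σxᵢ, posterior rate = β + n.
So α = 54 − 40 = 14 and β = 16 − 7 = 9.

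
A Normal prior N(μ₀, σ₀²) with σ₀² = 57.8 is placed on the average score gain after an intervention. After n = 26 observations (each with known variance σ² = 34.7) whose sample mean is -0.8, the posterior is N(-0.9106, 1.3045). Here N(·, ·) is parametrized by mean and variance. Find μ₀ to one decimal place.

μ₀ = -5.7

With known observation variance, the Normal–Normal posterior has precision τ_n = τ₀ + n/σ² and mean μ_n = (τ₀μ₀ + (n/σ²)x̄)/τ_n.
Here τ₀ = 1/57.8 = 0.017301 and τ_data = 26/34.7 = 0.749280, so τ_n = 0.766581.
Rearranging for μ₀: μ₀ = (μ_n·τ_n − τ_data·x̄)/τ₀ = (-0.9106·0.766581 − 0.749280·-0.8) / 0.017301 = -0.098625/0.017301 ≈ -5.7.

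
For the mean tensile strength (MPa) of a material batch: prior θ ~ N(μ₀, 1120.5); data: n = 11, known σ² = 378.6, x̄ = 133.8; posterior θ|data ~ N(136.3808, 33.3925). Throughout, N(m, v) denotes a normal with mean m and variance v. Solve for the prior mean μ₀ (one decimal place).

With known observation variance, the Normal–Normal posterior has precision τ_n = τ₀ + n/σ² and mean μ_n = (τ₀μ₀ + (n/σ²)x̄)/τ_n.
Here τ₀ = 1/1120.5 = 0.000892 and τ_data = 11/378.6 = 0.029054, so τ_n = 0.029946.
Rearranging for μ₀: μ₀ = (μ_n·τ_n − τ_data·x̄)/τ₀ = (136.3808·0.029946 − 0.029054·133.8) / 0.000892 = 0.196634/0.000892 ≈ 220.4.

μ₀ = 220.4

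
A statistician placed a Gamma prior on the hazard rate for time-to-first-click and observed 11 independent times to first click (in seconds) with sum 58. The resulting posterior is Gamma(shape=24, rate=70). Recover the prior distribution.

For an exponential likelihood with a Gamma(α, β) prior on the rate, n observations with total T give posterior Gamma(α+n, β+T).
So α = 24 − 11 = 13 and β = 70 − 58 = 12.

Gamma(shape=13, rate=12)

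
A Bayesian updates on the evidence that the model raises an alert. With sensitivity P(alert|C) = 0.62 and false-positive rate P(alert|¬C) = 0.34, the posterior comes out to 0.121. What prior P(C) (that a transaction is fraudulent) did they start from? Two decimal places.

P(C) = 0.07

In odds form, posterior odds = prior odds × likelihood ratio, so prior odds = posterior odds ÷ LR.
Posterior odds = 0.121/(1−0.121) = 0.1377. LR = 0.62/0.34 = 1.8235.
Prior odds = 0.1377/1.8235 = 0.0755, so P(C) = 0.0755/(1+0.0755) ≈ 0.07.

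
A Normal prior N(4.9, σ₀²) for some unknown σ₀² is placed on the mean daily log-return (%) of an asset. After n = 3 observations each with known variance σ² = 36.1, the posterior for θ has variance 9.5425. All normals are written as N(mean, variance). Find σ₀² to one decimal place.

Posterior precision equals prior precision plus data precision: 1/σ_n² = 1/σ₀² + n/σ².
So 1/σ₀² = 1/9.5425 − 3/36.1 = 0.104794 − 0.083102 = 0.021692.
Hence σ₀² = 1/0.021692 ≈ 46.1.

σ₀² = 46.1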